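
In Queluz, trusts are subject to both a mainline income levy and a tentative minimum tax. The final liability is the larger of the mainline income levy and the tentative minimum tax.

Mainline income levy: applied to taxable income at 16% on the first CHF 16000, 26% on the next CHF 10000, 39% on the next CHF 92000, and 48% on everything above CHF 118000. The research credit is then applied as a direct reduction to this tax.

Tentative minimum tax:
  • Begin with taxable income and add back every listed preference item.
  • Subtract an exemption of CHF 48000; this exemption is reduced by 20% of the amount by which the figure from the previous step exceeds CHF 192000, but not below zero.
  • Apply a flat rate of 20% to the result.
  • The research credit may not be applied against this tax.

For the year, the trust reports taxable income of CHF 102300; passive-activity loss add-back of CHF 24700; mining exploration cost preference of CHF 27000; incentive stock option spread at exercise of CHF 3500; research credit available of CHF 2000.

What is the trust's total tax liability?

CHF 32917

Mainline income levy:
  CHF 16000 × 16% = CHF 2560
  CHF 10000 × 26% = CHF 2600
  CHF 76300 × 39% = CHF 29757
  → CHF 34917
  Less research credit CHF 2000 → CHF 32917

Tentative minimum tax:
  Adjusted income: CHF 102300 + CHF 24700 + CHF 27000 + CHF 3500 = CHF 157500
  Exemption: CHF 157500 ≤ CHF 192000, so full CHF 48000 applies
  Base: CHF 157500 − CHF 48000 = CHF 109500
  CHF 109500 × 20% = CHF 21900

CHF 32917 > CHF 21900, so the mainline income levy governs.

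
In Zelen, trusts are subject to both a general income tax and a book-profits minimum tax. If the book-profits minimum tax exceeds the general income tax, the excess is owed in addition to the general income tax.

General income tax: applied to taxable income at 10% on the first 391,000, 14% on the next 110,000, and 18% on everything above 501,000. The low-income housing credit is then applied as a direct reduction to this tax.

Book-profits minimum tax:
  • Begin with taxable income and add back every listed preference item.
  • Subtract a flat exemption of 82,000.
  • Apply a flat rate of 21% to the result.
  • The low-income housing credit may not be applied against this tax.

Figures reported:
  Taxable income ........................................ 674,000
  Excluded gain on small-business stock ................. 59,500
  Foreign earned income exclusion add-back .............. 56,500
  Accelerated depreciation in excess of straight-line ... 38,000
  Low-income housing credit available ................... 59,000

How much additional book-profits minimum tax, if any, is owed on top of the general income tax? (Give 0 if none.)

General income tax:
  391,000 × 10% = 39,100
  110,000 × 14% = 15,400
  173,000 × 18% = 31,140
  → 85,640
  Less low-income housing credit 59,000 → 26,640

Book-profits minimum tax:
  Adjusted income: 674,000 + 59,500 + 56,500 + 38,000 = 828,000
  Less exemption 82,000 → base 746,000
  746,000 × 21% = 156,660

Excess of book-profits minimum tax over general income tax: 156,660 − 26,640 = 130,020.

130,020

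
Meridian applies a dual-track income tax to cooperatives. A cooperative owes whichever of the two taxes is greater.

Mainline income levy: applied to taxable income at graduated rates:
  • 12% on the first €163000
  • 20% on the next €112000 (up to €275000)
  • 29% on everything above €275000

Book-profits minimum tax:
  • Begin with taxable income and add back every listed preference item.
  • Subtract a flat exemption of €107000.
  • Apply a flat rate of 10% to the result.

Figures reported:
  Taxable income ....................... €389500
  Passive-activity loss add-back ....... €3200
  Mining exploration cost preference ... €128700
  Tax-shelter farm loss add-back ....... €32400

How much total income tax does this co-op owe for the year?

€75165

Mainline income levy:
  €163000 × 12% = €19560
  €112000 × 20% = €22400
  €114500 × 29% = €33205
  → €75165

Book-profits minimum tax:
  Adjusted income: €389500 + €3200 + €128700 + €32400 = €553800
  Less exemption €107000 → base €446800
  €446800 × 10% = €44680

€75165 > €44680, so the mainline income levy governs.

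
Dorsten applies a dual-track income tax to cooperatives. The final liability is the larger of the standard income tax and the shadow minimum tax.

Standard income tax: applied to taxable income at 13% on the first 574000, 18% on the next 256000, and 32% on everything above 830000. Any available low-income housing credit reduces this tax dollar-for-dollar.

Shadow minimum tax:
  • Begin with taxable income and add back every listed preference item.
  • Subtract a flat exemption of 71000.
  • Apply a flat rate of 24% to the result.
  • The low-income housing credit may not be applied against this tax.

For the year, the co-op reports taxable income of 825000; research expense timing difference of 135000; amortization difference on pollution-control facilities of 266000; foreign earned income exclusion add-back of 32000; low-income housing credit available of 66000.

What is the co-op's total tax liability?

Shadow minimum tax:
  Adjusted income: 825000 + 135000 + 266000 + 32000 = 1258000
  Less exemption 71000 → base 1187000
  1187000 × 24% = 284880

Standard income tax:
  574000 × 13% = 74620
  251000 × 18% = 45180
  → 119800
  Less low-income housing credit 66000 → 53800

284880 > 53800, so the shadow minimum tax is the binding amount.

284880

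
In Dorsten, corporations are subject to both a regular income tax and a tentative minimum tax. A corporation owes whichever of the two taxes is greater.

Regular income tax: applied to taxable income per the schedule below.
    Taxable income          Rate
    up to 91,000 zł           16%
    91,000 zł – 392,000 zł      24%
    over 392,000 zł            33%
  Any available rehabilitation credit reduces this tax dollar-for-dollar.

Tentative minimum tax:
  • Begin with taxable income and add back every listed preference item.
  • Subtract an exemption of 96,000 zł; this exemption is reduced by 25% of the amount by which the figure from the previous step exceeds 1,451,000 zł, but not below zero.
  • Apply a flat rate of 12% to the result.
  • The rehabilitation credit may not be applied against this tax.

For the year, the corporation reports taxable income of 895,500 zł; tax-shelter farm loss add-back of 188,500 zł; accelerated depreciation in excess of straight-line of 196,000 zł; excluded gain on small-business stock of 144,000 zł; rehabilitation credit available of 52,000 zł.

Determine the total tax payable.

Regular income tax:
  91,000 zł × 16% = 14,560 zł
  301,000 zł × 24% = 72,240 zł
  503,500 zł × 33% = 166,155 zł
  → 252,955 zł
  Less rehabilitation credit 52,000 zł → 200,955 zł

Tentative minimum tax:
  Adjusted income: 895,500 zł + 188,500 zł + 196,000 zł + 144,000 zł = 1,424,000 zł
  Exemption: 1,424,000 zł ≤ 1,451,000 zł, so full 96,000 zł applies
  Base: 1,424,000 zł − 96,000 zł = 1,328,000 zł
  1,328,000 zł × 12% = 159,360 zł

200,955 zł > 159,360 zł, so the regular income tax governs.

200,955 zł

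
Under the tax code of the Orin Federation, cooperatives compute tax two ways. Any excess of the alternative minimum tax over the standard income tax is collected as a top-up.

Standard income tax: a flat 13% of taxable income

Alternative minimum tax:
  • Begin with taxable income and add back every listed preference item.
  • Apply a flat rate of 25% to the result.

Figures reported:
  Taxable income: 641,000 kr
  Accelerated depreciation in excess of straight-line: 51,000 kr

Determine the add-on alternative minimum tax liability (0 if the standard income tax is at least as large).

89,670 kr

Standard income tax:
  641,000 kr × 13% = 83,330 kr

Alternative minimum tax:
  Adjusted income: 641,000 kr + 51,000 kr = 692,000 kr
  692,000 kr × 25% = 173,000 kr

Excess of alternative minimum tax over standard income tax: 173,000 kr − 83,330 kr = 89,670 kr.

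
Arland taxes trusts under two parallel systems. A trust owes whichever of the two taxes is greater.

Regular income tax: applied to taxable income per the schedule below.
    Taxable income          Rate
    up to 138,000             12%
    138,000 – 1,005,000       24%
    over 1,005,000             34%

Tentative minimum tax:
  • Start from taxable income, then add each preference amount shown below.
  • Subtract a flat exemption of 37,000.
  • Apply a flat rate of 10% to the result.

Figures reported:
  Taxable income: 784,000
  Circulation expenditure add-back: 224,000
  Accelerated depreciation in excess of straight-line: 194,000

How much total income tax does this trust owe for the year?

Regular income tax:
  138,000 × 12% = 16,560
  646,000 × 24% = 155,040
  → 171,600

Tentative minimum tax:
  Adjusted income: 784,000 + 224,000 + 194,000 = 1,202,000
  Less exemption 37,000 → base 1,165,000
  1,165,000 × 10% = 116,500

171,600 > 116,500, so the regular income tax governs.

171,600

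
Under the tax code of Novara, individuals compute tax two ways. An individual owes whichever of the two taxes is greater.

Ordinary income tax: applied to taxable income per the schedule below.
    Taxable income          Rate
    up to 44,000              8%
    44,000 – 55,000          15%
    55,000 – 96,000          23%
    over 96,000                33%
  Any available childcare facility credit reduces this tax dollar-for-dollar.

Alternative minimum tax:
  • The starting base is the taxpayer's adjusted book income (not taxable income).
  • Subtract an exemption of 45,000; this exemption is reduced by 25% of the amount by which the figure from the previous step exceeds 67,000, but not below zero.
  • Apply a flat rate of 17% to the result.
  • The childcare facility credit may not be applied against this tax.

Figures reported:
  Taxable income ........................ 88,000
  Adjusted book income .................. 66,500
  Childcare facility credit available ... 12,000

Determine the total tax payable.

Ordinary income tax:
  44,000 × 8% = 3,520
  11,000 × 15% = 1,650
  33,000 × 23% = 7,590
  → 12,760
  Less childcare facility credit 12,000 → 760

Alternative minimum tax:
  Base (adjusted book income): 66,500
  Exemption: 66,500 ≤ 67,000, so full 45,000 applies
  Base: 66,500 − 45,000 = 21,500
  21,500 × 17% = 3,655

3,655 > 760, so the alternative minimum tax is the binding amount.

3,655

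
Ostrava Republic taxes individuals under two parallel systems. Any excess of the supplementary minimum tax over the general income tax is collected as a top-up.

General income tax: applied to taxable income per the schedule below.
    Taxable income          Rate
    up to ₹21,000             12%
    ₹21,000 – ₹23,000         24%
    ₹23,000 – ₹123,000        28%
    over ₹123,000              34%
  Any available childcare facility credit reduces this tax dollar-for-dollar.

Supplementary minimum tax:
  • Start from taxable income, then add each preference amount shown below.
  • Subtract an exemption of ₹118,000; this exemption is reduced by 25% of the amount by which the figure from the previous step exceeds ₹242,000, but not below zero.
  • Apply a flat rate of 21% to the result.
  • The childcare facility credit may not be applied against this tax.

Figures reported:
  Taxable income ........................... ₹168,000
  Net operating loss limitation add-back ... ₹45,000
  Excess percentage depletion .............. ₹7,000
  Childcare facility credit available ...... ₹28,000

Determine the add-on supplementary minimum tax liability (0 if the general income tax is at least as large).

₹3,120

Supplementary minimum tax:
  Adjusted income: ₹168,000 + ₹45,000 + ₹7,000 = ₹220,000
  Exemption: ₹220,000 ≤ ₹242,000, so full ₹118,000 applies
  Base: ₹220,000 − ₹118,000 = ₹102,000
  ₹102,000 × 21% = ₹21,420

General income tax:
  ₹21,000 × 12% = ₹2,520
  ₹2,000 × 24% = ₹480
  ₹100,000 × 28% = ₹28,000
  ₹45,000 × 34% = ₹15,300
  → ₹46,300
  Less childcare facility credit ₹28,000 → ₹18,300

Excess of supplementary minimum tax over general income tax: ₹21,420 − ₹18,300 = ₹3,120.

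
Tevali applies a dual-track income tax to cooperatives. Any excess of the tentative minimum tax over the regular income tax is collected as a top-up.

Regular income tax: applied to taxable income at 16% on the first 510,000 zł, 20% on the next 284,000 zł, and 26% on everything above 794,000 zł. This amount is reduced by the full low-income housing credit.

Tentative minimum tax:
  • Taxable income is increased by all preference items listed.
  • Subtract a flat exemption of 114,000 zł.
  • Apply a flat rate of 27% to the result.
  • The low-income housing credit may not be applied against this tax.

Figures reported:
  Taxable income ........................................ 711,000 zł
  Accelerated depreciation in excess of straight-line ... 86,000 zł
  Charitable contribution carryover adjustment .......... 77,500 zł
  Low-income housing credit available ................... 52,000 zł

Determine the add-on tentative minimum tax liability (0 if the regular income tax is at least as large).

Tentative minimum tax:
  Adjusted income: 711,000 zł + 86,000 zł + 77,500 zł = 874,500 zł
  Less exemption 114,000 zł → base 760,500 zł
  760,500 zł × 27% = 205,335 zł

Regular income tax:
  510,000 zł × 16% = 81,600 zł
  201,000 zł × 20% = 40,200 zł
  → 121,800 zł
  Less low-income housing credit 52,000 zł → 69,800 zł

Excess of tentative minimum tax over regular income tax: 205,335 zł − 69,800 zł = 135,535 zł.

135,535 zł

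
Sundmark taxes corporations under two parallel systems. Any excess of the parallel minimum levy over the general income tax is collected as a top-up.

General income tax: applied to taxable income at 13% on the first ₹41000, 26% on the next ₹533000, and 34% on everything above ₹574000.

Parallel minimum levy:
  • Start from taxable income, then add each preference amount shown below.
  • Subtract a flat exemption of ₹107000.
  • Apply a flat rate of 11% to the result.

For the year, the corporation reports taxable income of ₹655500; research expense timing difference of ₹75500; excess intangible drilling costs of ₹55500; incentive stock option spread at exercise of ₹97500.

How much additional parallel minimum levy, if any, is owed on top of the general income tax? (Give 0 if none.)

Parallel minimum levy:
  Adjusted income: ₹655500 + ₹75500 + ₹55500 + ₹97500 = ₹884000
  Less exemption ₹107000 → base ₹777000
  ₹777000 × 11% = ₹85470

General income tax:
  ₹41000 × 13% = ₹5330
  ₹533000 × 26% = ₹138580
  ₹81500 × 34% = ₹27710
  → ₹171620

₹85470 ≤ ₹171620, so no add-on is due.

₹0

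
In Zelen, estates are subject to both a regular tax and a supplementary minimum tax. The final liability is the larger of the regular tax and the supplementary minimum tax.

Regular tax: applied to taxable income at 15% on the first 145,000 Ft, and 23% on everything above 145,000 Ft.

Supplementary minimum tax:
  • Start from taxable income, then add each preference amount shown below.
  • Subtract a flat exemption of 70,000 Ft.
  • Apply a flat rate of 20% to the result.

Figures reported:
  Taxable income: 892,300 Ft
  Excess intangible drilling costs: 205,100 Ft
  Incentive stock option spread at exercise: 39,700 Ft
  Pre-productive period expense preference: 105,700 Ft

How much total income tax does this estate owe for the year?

234,560 Ft

Regular tax:
  145,000 Ft × 15% = 21,750 Ft
  747,300 Ft × 23% = 171,879 Ft
  → 193,629 Ft

Supplementary minimum tax:
  Adjusted income: 892,300 Ft + 205,100 Ft + 39,700 Ft + 105,700 Ft = 1,242,800 Ft
  Less exemption 70,000 Ft → base 1,172,800 Ft
  1,172,800 Ft × 20% = 234,560 Ft

234,560 Ft > 193,629 Ft, so the supplementary minimum tax is the binding amount.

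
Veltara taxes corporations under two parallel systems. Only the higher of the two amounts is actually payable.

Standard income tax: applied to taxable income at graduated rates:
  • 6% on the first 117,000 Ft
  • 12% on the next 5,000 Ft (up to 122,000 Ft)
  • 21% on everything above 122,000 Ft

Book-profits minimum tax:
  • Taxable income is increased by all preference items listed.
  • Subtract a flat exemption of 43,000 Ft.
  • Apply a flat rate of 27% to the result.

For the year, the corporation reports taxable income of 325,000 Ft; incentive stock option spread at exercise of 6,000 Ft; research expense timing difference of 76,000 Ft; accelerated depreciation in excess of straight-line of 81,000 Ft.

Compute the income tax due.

Standard income tax:
  117,000 Ft × 6% = 7,020 Ft
  5,000 Ft × 12% = 600 Ft
  203,000 Ft × 21% = 42,630 Ft
  → 50,250 Ft

Book-profits minimum tax:
  Adjusted income: 325,000 Ft + 6,000 Ft + 76,000 Ft + 81,000 Ft = 488,000 Ft
  Less exemption 43,000 Ft → base 445,000 Ft
  445,000 Ft × 27% = 120,150 Ft

120,150 Ft > 50,250 Ft, so the book-profits minimum tax is the binding amount.

120,150 Ft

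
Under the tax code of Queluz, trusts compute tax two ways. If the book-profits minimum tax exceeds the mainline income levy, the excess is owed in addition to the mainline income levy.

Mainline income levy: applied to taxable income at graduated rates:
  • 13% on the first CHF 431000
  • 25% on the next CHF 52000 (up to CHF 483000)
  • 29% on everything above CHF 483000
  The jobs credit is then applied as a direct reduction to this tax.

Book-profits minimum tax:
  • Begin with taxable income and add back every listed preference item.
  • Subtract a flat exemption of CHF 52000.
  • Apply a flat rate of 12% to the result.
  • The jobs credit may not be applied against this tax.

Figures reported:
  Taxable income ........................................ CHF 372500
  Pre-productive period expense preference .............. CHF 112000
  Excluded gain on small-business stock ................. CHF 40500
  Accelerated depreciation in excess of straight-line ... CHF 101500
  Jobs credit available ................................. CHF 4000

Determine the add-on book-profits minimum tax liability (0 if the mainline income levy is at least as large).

CHF 24515

Book-profits minimum tax:
  Adjusted income: CHF 372500 + CHF 112000 + CHF 40500 + CHF 101500 = CHF 626500
  Less exemption CHF 52000 → base CHF 574500
  CHF 574500 × 12% = CHF 68940

Mainline income levy:
  CHF 372500 × 13% = CHF 48425
  Less jobs credit CHF 4000 → CHF 44425

Excess of book-profits minimum tax over mainline income levy: CHF 68940 − CHF 44425 = CHF 24515.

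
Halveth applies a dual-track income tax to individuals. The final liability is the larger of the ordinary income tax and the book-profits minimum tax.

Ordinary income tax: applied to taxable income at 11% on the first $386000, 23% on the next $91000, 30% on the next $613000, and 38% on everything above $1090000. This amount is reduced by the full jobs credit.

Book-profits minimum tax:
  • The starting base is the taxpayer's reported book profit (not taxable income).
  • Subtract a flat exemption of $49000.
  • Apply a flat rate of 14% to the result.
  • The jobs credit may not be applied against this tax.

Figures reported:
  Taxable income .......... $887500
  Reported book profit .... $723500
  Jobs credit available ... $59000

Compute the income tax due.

Ordinary income tax:
  $386000 × 11% = $42460
  $91000 × 23% = $20930
  $410500 × 30% = $123150
  → $186540
  Less jobs credit $59000 → $127540

Book-profits minimum tax:
  Base (reported book profit): $723500
  Less exemption $49000 → base $674500
  $674500 × 14% = $94430

$127540 > $94430, so the ordinary income tax governs.

$127540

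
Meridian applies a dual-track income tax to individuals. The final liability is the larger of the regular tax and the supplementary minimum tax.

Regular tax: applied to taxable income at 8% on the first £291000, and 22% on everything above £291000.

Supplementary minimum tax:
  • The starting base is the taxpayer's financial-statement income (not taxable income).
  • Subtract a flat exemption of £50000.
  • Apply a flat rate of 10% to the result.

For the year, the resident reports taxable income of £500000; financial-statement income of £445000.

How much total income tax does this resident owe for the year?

Supplementary minimum tax:
  Base (financial-statement income): £445000
  Less exemption £50000 → base £395000
  £395000 × 10% = £39500

Regular tax:
  £291000 × 8% = £23280
  £209000 × 22% = £45980
  → £69260

£69260 > £39500, so the regular tax governs.

£69260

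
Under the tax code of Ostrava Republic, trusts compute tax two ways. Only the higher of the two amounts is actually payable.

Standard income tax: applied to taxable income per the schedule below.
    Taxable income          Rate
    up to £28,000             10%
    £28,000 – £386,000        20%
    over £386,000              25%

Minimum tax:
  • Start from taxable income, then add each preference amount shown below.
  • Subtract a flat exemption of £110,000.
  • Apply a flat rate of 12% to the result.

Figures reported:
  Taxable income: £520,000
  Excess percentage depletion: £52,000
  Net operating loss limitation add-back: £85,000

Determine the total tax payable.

Standard income tax:
  £28,000 × 10% = £2,800
  £358,000 × 20% = £71,600
  £134,000 × 25% = £33,500
  → £107,900

Minimum tax:
  Adjusted income: £520,000 + £52,000 + £85,000 = £657,000
  Less exemption £110,000 → base £547,000
  £547,000 × 12% = £65,640

£107,900 > £65,640, so the standard income tax governs.

£107,900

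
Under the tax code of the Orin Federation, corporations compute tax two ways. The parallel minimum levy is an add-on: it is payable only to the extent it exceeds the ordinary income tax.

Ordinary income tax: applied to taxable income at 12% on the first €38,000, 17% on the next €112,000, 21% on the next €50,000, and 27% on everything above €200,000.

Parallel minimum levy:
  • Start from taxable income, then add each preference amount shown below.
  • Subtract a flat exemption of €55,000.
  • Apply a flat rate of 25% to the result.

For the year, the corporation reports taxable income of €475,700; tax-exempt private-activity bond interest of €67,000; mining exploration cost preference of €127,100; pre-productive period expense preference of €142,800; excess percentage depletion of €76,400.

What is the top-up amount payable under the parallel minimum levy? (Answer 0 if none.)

€99,961

Ordinary income tax:
  €38,000 × 12% = €4,560
  €112,000 × 17% = €19,040
  €50,000 × 21% = €10,500
  €275,700 × 27% = €74,439
  → €108,539

Parallel minimum levy:
  Adjusted income: €475,700 + €67,000 + €127,100 + €142,800 + €76,400 = €889,000
  Less exemption €55,000 → base €834,000
  €834,000 × 25% = €208,500

Excess of parallel minimum levy over ordinary income tax: €208,500 − €108,539 = €99,961.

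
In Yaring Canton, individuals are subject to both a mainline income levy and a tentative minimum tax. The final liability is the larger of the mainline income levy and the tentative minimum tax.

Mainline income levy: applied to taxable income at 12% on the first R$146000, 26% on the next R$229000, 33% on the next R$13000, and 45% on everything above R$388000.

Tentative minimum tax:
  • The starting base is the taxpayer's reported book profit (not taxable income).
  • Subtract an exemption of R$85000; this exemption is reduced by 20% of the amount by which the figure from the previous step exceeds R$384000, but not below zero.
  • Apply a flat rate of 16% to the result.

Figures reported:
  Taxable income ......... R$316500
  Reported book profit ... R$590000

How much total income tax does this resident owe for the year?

R$87392

Tentative minimum tax:
  Base (reported book profit): R$590000
  Exemption: R$85000 − 20% × (R$590000 − R$384000) = R$85000 − R$41200 = R$43800
  Base: R$590000 − R$43800 = R$546200
  R$546200 × 16% = R$87392

Mainline income levy:
  R$146000 × 12% = R$17520
  R$170500 × 26% = R$44330
  → R$61850

R$87392 > R$61850, so the tentative minimum tax is the binding amount.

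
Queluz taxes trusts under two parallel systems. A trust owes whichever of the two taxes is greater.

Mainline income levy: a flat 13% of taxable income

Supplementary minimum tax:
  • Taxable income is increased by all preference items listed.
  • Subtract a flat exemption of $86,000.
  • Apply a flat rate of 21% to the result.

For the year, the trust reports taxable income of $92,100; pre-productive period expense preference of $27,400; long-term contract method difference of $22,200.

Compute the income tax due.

Supplementary minimum tax:
  Adjusted income: $92,100 + $27,400 + $22,200 = $141,700
  Less exemption $86,000 → base $55,700
  $55,700 × 21% = $11,697

Mainline income levy:
  $92,100 × 13% = $11,973

$11,973 > $11,697, so the mainline income levy governs.

$11,973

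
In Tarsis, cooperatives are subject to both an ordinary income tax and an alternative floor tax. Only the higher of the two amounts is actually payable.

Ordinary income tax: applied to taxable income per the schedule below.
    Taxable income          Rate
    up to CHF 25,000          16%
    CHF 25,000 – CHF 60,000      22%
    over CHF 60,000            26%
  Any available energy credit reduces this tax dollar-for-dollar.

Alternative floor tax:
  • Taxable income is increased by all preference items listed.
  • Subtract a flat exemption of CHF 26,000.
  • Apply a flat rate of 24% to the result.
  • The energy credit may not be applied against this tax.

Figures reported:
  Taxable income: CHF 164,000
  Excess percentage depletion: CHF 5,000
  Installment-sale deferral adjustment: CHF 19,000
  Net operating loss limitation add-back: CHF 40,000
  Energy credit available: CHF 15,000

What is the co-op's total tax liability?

Alternative floor tax:
  Adjusted income: CHF 164,000 + CHF 5,000 + CHF 19,000 + CHF 40,000 = CHF 228,000
  Less exemption CHF 26,000 → base CHF 202,000
  CHF 202,000 × 24% = CHF 48,480

Ordinary income tax:
  CHF 25,000 × 16% = CHF 4,000
  CHF 35,000 × 22% = CHF 7,700
  CHF 104,000 × 26% = CHF 27,040
  → CHF 38,740
  Less energy credit CHF 15,000 → CHF 23,740

CHF 48,480 > CHF 23,740, so the alternative floor tax is the binding amount.

CHF 48,480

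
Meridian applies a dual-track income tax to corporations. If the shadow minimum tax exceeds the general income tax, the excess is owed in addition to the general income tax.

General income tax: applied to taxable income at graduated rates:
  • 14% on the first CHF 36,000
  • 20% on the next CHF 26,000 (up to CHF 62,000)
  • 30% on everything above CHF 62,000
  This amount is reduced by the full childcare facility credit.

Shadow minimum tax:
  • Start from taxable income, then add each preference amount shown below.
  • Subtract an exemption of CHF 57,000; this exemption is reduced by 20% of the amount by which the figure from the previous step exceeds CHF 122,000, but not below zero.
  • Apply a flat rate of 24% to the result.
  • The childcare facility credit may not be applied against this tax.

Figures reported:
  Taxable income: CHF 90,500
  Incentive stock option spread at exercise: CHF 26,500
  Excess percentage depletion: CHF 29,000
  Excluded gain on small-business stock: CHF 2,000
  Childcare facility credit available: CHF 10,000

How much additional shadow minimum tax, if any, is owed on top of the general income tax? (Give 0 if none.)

General income tax:
  CHF 36,000 × 14% = CHF 5,040
  CHF 26,000 × 20% = CHF 5,200
  CHF 28,500 × 30% = CHF 8,550
  → CHF 18,790
  Less childcare facility credit CHF 10,000 → CHF 8,790

Shadow minimum tax:
  Adjusted income: CHF 90,500 + CHF 26,500 + CHF 29,000 + CHF 2,000 = CHF 148,000
  Exemption: CHF 57,000 − 20% × (CHF 148,000 − CHF 122,000) = CHF 57,000 − CHF 5,200 = CHF 51,800
  Base: CHF 148,000 − CHF 51,800 = CHF 96,200
  CHF 96,200 × 24% = CHF 23,088

Excess of shadow minimum tax over general income tax: CHF 23,088 − CHF 8,790 = CHF 14,298.

CHF 14,298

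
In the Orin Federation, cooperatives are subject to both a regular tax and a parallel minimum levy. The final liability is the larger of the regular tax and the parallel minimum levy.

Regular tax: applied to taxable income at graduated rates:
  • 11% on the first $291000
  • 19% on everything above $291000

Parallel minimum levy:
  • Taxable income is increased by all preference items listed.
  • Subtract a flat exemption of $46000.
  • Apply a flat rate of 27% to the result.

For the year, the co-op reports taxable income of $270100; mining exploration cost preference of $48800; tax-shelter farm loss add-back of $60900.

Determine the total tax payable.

Regular tax:
  $270100 × 11% = $29711

Parallel minimum levy:
  Adjusted income: $270100 + $48800 + $60900 = $379800
  Less exemption $46000 → base $333800
  $333800 × 27% = $90126

$90126 > $29711, so the parallel minimum levy is the binding amount.

$90126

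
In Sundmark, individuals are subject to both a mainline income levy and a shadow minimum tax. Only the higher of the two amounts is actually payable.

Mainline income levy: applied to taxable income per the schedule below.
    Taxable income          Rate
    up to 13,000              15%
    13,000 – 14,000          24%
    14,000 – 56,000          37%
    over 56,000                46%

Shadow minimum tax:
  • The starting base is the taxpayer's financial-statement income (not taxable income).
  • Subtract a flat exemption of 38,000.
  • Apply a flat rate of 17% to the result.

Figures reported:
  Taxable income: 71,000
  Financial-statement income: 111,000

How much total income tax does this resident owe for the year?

24,630

Shadow minimum tax:
  Base (financial-statement income): 111,000
  Less exemption 38,000 → base 73,000
  73,000 × 17% = 12,410

Mainline income levy:
  13,000 × 15% = 1,950
  1,000 × 24% = 240
  42,000 × 37% = 15,540
  15,000 × 46% = 6,900
  → 24,630

24,630 > 12,410, so the mainline income levy governs.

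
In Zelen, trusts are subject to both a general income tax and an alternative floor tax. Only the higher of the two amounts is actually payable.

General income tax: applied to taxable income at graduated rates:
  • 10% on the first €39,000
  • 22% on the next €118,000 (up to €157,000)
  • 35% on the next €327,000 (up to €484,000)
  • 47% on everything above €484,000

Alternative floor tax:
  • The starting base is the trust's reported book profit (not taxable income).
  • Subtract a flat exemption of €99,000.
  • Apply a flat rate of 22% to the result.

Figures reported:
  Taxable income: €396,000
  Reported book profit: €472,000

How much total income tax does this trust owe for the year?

€113,510

General income tax:
  €39,000 × 10% = €3,900
  €118,000 × 22% = €25,960
  €239,000 × 35% = €83,650
  → €113,510

Alternative floor tax:
  Base (reported book profit): €472,000
  Less exemption €99,000 → base €373,000
  €373,000 × 22% = €82,060

€113,510 > €82,060, so the general income tax governs.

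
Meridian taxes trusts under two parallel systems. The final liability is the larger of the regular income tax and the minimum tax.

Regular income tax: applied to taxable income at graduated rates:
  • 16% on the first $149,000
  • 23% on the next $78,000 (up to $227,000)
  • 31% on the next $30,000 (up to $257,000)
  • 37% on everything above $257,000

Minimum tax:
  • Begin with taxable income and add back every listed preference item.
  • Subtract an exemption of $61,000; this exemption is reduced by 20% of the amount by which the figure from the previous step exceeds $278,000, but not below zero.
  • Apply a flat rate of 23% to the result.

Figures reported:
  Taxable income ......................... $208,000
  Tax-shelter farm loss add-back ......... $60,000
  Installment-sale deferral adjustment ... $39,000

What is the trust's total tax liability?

$57,914

Minimum tax:
  Adjusted income: $208,000 + $60,000 + $39,000 = $307,000
  Exemption: $61,000 − 20% × ($307,000 − $278,000) = $61,000 − $5,800 = $55,200
  Base: $307,000 − $55,200 = $251,800
  $251,800 × 23% = $57,914

Regular income tax:
  $149,000 × 16% = $23,840
  $59,000 × 23% = $13,570
  → $37,410

$57,914 > $37,410, so the minimum tax is the binding amount.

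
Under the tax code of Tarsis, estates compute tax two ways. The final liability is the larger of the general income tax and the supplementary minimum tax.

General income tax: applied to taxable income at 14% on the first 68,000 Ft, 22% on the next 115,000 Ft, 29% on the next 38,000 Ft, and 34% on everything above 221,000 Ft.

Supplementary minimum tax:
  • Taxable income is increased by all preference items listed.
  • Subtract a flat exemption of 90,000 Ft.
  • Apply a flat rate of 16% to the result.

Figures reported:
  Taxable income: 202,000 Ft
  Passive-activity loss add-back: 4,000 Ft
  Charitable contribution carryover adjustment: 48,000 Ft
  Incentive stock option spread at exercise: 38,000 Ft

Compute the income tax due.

General income tax:
  68,000 Ft × 14% = 9,520 Ft
  115,000 Ft × 22% = 25,300 Ft
  19,000 Ft × 29% = 5,510 Ft
  → 40,330 Ft

Supplementary minimum tax:
  Adjusted income: 202,000 Ft + 4,000 Ft + 48,000 Ft + 38,000 Ft = 292,000 Ft
  Less exemption 90,000 Ft → base 202,000 Ft
  202,000 Ft × 16% = 32,320 Ft

40,330 Ft > 32,320 Ft, so the general income tax governs.

40,330 Ft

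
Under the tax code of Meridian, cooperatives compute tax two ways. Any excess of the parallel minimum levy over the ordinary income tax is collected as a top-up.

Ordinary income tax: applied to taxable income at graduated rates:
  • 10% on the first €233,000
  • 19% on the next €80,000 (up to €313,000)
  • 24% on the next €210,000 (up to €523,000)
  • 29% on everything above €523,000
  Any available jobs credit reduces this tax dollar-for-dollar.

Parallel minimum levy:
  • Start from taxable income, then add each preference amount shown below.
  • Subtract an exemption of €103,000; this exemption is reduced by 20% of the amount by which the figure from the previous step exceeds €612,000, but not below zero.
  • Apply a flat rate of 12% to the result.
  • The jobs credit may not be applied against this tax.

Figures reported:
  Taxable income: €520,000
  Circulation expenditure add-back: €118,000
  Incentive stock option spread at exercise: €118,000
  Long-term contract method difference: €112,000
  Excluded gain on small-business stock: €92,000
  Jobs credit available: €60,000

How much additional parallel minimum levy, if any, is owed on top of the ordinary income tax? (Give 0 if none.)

Parallel minimum levy:
  Adjusted income: €520,000 + €118,000 + €118,000 + €112,000 + €92,000 = €960,000
  Exemption: €103,000 − 20% × (€960,000 − €612,000) = €103,000 − €69,600 = €33,400
  Base: €960,000 − €33,400 = €926,600
  €926,600 × 12% = €111,192

Ordinary income tax:
  €233,000 × 10% = €23,300
  €80,000 × 19% = €15,200
  €207,000 × 24% = €49,680
  → €88,180
  Less jobs credit €60,000 → €28,180

Excess of parallel minimum levy over ordinary income tax: €111,192 − €28,180 = €83,012.

€83,012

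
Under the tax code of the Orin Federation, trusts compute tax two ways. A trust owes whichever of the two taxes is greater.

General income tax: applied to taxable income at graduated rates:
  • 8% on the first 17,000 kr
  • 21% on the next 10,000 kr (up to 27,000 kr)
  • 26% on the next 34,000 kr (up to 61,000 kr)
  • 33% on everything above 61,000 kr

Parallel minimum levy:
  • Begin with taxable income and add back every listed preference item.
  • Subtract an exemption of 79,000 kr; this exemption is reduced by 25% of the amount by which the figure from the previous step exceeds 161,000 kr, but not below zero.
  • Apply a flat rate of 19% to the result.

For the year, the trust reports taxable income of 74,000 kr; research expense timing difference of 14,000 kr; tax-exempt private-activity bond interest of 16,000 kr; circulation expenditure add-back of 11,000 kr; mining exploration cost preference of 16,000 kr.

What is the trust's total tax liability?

16,590 kr

Parallel minimum levy:
  Adjusted income: 74,000 kr + 14,000 kr + 16,000 kr + 11,000 kr + 16,000 kr = 131,000 kr
  Exemption: 131,000 kr ≤ 161,000 kr, so full 79,000 kr applies
  Base: 131,000 kr − 79,000 kr = 52,000 kr
  52,000 kr × 19% = 9,880 kr

General income tax:
  17,000 kr × 8% = 1,360 kr
  10,000 kr × 21% = 2,100 kr
  34,000 kr × 26% = 8,840 kr
  13,000 kr × 33% = 4,290 kr
  → 16,590 kr

16,590 kr > 9,880 kr, so the general income tax governs.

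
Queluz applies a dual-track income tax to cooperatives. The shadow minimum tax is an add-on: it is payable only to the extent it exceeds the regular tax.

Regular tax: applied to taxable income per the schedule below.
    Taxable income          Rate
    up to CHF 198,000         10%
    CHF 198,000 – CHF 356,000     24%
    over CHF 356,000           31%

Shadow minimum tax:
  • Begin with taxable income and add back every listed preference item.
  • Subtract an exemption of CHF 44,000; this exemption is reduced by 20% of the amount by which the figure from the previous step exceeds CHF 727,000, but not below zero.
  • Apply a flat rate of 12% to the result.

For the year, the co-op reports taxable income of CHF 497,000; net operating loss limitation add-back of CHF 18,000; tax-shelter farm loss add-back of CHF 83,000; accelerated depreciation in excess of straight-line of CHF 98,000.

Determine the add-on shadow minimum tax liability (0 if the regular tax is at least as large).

Regular tax:
  CHF 198,000 × 10% = CHF 19,800
  CHF 158,000 × 24% = CHF 37,920
  CHF 141,000 × 31% = CHF 43,710
  → CHF 101,430

Shadow minimum tax:
  Adjusted income: CHF 497,000 + CHF 18,000 + CHF 83,000 + CHF 98,000 = CHF 696,000
  Exemption: CHF 696,000 ≤ CHF 727,000, so full CHF 44,000 applies
  Base: CHF 696,000 − CHF 44,000 = CHF 652,000
  CHF 652,000 × 12% = CHF 78,240

CHF 78,240 ≤ CHF 101,430, so no add-on is due.

CHF 0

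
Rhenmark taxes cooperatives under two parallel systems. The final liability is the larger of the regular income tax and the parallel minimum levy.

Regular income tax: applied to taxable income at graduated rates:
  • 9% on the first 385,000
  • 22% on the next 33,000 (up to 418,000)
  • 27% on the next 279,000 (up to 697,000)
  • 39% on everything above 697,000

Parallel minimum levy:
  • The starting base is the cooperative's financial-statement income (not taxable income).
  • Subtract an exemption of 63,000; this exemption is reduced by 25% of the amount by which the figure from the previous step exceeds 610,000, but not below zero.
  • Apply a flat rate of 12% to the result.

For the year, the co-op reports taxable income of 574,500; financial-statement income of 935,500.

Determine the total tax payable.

112,260

Regular income tax:
  385,000 × 9% = 34,650
  33,000 × 22% = 7,260
  156,500 × 27% = 42,255
  → 84,165

Parallel minimum levy:
  Base (financial-statement income): 935,500
  Exemption: 25% × (935,500 − 610,000) = 81,375 ≥ 63,000, so the exemption is fully phased out
  Base: 935,500 − 0 = 935,500
  935,500 × 12% = 112,260

112,260 > 84,165, so the parallel minimum levy is the binding amount.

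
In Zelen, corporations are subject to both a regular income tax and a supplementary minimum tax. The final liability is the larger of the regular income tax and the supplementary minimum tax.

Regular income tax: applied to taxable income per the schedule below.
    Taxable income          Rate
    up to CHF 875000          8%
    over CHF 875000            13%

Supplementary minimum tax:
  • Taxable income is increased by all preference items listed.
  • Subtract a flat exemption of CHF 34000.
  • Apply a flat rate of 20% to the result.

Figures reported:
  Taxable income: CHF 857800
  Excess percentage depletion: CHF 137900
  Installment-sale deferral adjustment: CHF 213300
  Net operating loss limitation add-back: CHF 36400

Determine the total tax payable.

Regular income tax:
  CHF 857800 × 8% = CHF 68624

Supplementary minimum tax:
  Adjusted income: CHF 857800 + CHF 137900 + CHF 213300 + CHF 36400 = CHF 1245400
  Less exemption CHF 34000 → base CHF 1211400
  CHF 1211400 × 20% = CHF 242280

CHF 242280 > CHF 68624, so the supplementary minimum tax is the binding amount.

CHF 242280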